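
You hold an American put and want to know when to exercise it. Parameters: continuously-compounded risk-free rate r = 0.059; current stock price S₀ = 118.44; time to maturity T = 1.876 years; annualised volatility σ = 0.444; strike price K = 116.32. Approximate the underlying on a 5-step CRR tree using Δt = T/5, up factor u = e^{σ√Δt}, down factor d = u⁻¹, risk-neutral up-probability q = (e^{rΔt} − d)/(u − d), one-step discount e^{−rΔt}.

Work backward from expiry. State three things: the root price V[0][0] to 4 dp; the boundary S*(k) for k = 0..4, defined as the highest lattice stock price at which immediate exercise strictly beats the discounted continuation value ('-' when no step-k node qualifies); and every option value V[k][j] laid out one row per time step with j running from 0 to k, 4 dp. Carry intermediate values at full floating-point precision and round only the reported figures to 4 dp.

params: Δt=0.37520 u=1.31254 d=0.76188 q=0.47307 e^(-rΔt)=0.97811
t_5 payoffs: 85.9159 63.9408 26.0829 0.0000 0.0000 0.0000
t_4: node(4,0) S=39.9067 payoff=76.4133 vs cont=73.8667 → 76.4133 [stop]  node(4,1) S=68.7499 payoff=47.5701 vs cont=45.0235 → 47.5701 [stop]  node(4,2) S=118.4400 payoff=0.0000 vs cont=13.4429 → 13.4429 [wait]  node(4,3) S=204.0445 payoff=0.0000 vs cont=0.0000 → 0.0000 [wait]  node(4,4) S=351.5212 payoff=0.0000 vs cont=0.0000 → 0.0000 [wait]  ⇒ S*(4)=68.7499
t_3: node(3,0) S=52.3792 payoff=63.9408 vs cont=61.3942 → 63.9408 [stop]  node(3,1) S=90.2371 payoff=26.0829 vs cont=30.7374 → 30.7374 [wait]  node(3,2) S=155.4575 payoff=0.0000 vs cont=6.9283 → 6.9283 [wait]  node(3,3) S=267.8170 payoff=0.0000 vs cont=0.0000 → 0.0000 [wait]  ⇒ S*(3)=52.3792
t_2: node(2,0) S=68.7499 payoff=47.5701 vs cont=47.1772 → 47.5701 [stop]  node(2,1) S=118.4400 payoff=0.0000 vs cont=19.0476 → 19.0476 [wait]  node(2,2) S=204.0445 payoff=0.0000 vs cont=3.5708 → 3.5708 [wait]  ⇒ S*(2)=68.7499
t_1: node(1,0) S=90.2371 payoff=26.0829 vs cont=33.3308 → 33.3308 [wait]  node(1,1) S=155.4575 payoff=0.0000 vs cont=11.4692 → 11.4692 [wait]  ⇒ S*(1)=-
t_0: node(0,0) S=118.4400 payoff=0.0000 vs cont=22.4854 → 22.4854 [wait]  ⇒ S*(0)=-

price = 22.4854
boundary = - - 68.7499 52.3792 68.7499
tree:
22.4854
33.3308 11.4692
47.5701 19.0476 3.5708
63.9408 30.7374 6.9283 0.0000
76.4133 47.5701 13.4429 0.0000 0.0000
85.9159 63.9408 26.0829 0.0000 0.0000 0.0000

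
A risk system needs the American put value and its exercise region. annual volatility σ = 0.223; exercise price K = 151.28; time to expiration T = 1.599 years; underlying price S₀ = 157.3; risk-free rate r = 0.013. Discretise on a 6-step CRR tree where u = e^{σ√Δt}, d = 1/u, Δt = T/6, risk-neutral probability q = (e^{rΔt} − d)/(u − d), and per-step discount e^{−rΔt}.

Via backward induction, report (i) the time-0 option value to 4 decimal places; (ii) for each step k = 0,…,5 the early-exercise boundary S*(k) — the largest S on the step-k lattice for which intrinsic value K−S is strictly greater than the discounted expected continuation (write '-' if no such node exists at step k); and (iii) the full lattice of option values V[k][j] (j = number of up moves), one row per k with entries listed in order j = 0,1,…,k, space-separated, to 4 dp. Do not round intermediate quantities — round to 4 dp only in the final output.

Δt=0.26650, u=1.12201, d=0.89126, q=0.48629, disc=e^(-rΔt)=0.99654
k=6 terminal: V=max(K-S,0) → 72.4392 52.0270 26.3300 0.0000 0.0000 0.0000 0.0000
k=5: j=0 S=88.4601 intr=62.8199 cont=62.2967 V=62.8199[EX]; j=1 S=111.3627 intr=39.9173 cont=39.3941 V=39.9173[EX]; j=2 S=140.1950 intr=11.0850 cont=13.4792 V=13.4792[hold]; j=3 S=176.4920 intr=0.0000 cont=0.0000 V=0.0000[hold]; j=4 S=222.1865 intr=0.0000 cont=0.0000 V=0.0000[hold]; j=5 S=279.7114 intr=0.0000 cont=0.0000 V=0.0000[hold]  S*(5)=111.3627
k=4: j=0 S=99.2530 intr=52.0270 cont=51.5038 V=52.0270[EX]; j=1 S=124.9500 intr=26.3300 cont=26.9671 V=26.9671[hold]; j=2 S=157.3000 intr=0.0000 cont=6.9004 V=6.9004[hold]; j=3 S=198.0256 intr=0.0000 cont=0.0000 V=0.0000[hold]; j=4 S=249.2952 intr=0.0000 cont=0.0000 V=0.0000[hold]  S*(4)=99.2530
k=3: j=0 S=111.3627 intr=39.9173 cont=39.7028 V=39.9173[EX]; j=1 S=140.1950 intr=11.0850 cont=17.1493 V=17.1493[hold]; j=2 S=176.4920 intr=0.0000 cont=3.5325 V=3.5325[hold]; j=3 S=222.1865 intr=0.0000 cont=0.0000 V=0.0000[hold]  S*(3)=111.3627
k=2: j=0 S=124.9500 intr=26.3300 cont=28.7456 V=28.7456[hold]; j=1 S=157.3000 intr=0.0000 cont=10.4912 V=10.4912[hold]; j=2 S=198.0256 intr=0.0000 cont=1.8084 V=1.8084[hold]  S*(2)=-
k=1: j=0 S=140.1950 intr=11.0850 cont=19.7999 V=19.7999[hold]; j=1 S=176.4920 intr=0.0000 cont=6.2471 V=6.2471[hold]  S*(1)=-
k=0: j=0 S=157.3000 intr=0.0000 cont=13.1636 V=13.1636[hold]  S*(0)=-

price = 13.1636
boundary = - - - 111.3627 99.2530 111.3627
tree:
13.1636
19.7999 6.2471
28.7456 10.4912 1.8084
39.9173 17.1493 3.5325 0.0000
52.0270 26.9671 6.9004 0.0000 0.0000
62.8199 39.9173 13.4792 0.0000 0.0000 0.0000
72.4392 52.0270 26.3300 0.0000 0.0000 0.0000 0.0000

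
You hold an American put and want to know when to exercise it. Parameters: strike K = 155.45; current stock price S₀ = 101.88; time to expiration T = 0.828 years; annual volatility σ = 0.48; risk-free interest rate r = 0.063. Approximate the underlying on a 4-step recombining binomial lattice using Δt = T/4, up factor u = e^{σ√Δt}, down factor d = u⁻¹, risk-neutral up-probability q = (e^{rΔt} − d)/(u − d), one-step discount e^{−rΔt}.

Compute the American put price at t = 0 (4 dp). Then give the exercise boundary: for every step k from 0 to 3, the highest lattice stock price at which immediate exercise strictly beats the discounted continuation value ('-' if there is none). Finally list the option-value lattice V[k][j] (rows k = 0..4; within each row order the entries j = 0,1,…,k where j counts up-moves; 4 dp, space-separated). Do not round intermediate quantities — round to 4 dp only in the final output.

Δt=0.20700, u=1.24407, d=0.80381, q=0.47543, disc=e^(-rΔt)=0.98704
k=4 terminal: V=max(K-S,0) → 112.9184 89.6235 53.5700 0.0000 0.0000
k=3: j=0 S=52.9123 intr=102.5377 cont=100.5237 V=102.5377[EX]; j=1 S=81.8926 intr=73.5574 cont=71.5433 V=73.5574[EX]; j=2 S=126.7457 intr=28.7043 cont=27.7369 V=28.7043[EX]; j=3 S=196.1650 intr=0.0000 cont=0.0000 V=0.0000[hold]  S*(3)=126.7457
k=2: j=0 S=65.8265 intr=89.6235 cont=87.6095 V=89.6235[EX]; j=1 S=101.8800 intr=53.5700 cont=51.5559 V=53.5700[EX]; j=2 S=157.6803 intr=0.0000 cont=14.8622 V=14.8622[hold]  S*(2)=101.8800
k=1: j=0 S=81.8926 intr=73.5574 cont=71.5433 V=73.5574[EX]; j=1 S=126.7457 intr=28.7043 cont=34.7113 V=34.7113[hold]  S*(1)=81.8926
k=0: j=0 S=101.8800 intr=53.5700 cont=54.3749 V=54.3749[hold]  S*(0)=-

price = 54.3749
boundary = - 81.8926 101.8800 126.7457
tree:
54.3749
73.5574 34.7113
89.6235 53.5700 14.8622
102.5377 73.5574 28.7043 0.0000
112.9184 89.6235 53.5700 0.0000 0.0000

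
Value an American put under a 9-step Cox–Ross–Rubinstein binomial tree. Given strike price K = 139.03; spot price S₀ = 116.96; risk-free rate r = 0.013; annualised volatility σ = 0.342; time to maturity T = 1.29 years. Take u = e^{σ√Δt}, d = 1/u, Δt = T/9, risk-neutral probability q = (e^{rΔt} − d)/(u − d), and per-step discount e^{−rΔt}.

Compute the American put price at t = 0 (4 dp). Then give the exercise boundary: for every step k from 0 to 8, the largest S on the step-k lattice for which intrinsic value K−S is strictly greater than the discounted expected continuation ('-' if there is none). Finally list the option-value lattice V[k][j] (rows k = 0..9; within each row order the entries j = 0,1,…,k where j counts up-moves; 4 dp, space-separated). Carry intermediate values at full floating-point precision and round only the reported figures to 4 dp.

Δt=0.14333  u=1.13824  d=0.87855  q=0.47486  discount=0.99814
step 9 (expiry): payoffs max(K−S,0) = 102.5589 91.7788 77.8123 59.7176 36.2744 5.9020 0.0000 0.0000 0.0000 0.0000
step 8: (k=8,j=0): S=41.5127, (K−S)⁺=97.5173, hold=97.2585 ⇒ V=97.5173 exercise | (k=8,j=1): S=53.7830, (K−S)⁺=85.2470, hold=84.9882 ⇒ V=85.2470 exercise | (k=8,j=2): S=69.6802, (K−S)⁺=69.3498, hold=69.0910 ⇒ V=69.3498 exercise | (k=8,j=3): S=90.2762, (K−S)⁺=48.7538, hold=48.4950 ⇒ V=48.7538 exercise | (k=8,j=4): S=116.9600, (K−S)⁺=22.0700, hold=21.8112 ⇒ V=22.0700 exercise | (k=8,j=5): S=151.5310, (K−S)⁺=0.0000, hold=3.0936 ⇒ V=3.0936 continue | (k=8,j=6): S=196.3205, (K−S)⁺=0.0000, hold=0.0000 ⇒ V=0.0000 continue | (k=8,j=7): S=254.3488, (K−S)⁺=0.0000, hold=0.0000 ⇒ V=0.0000 continue | (k=8,j=8): S=329.5292, (K−S)⁺=0.0000, hold=0.0000 ⇒ V=0.0000 continue  boundary S*=116.9600
step 7: (k=7,j=0): S=47.2512, (K−S)⁺=91.7788, hold=91.5200 ⇒ V=91.7788 exercise | (k=7,j=1): S=61.2177, (K−S)⁺=77.8123, hold=77.5535 ⇒ V=77.8123 exercise | (k=7,j=2): S=79.3124, (K−S)⁺=59.7176, hold=59.4588 ⇒ V=59.7176 exercise | (k=7,j=3): S=102.7556, (K−S)⁺=36.2744, hold=36.0156 ⇒ V=36.2744 exercise | (k=7,j=4): S=133.1280, (K−S)⁺=5.9020, hold=13.0346 ⇒ V=13.0346 continue | (k=7,j=5): S=172.4779, (K−S)⁺=0.0000, hold=1.6216 ⇒ V=1.6216 continue | (k=7,j=6): S=223.4589, (K−S)⁺=0.0000, hold=0.0000 ⇒ V=0.0000 continue | (k=7,j=7): S=289.5088, (K−S)⁺=0.0000, hold=0.0000 ⇒ V=0.0000 continue  boundary S*=102.7556
step 6: (k=6,j=0): S=53.7830, (K−S)⁺=85.2470, hold=84.9882 ⇒ V=85.2470 exercise | (k=6,j=1): S=69.6802, (K−S)⁺=69.3498, hold=69.0910 ⇒ V=69.3498 exercise | (k=6,j=2): S=90.2762, (K−S)⁺=48.7538, hold=48.4950 ⇒ V=48.7538 exercise | (k=6,j=3): S=116.9600, (K−S)⁺=22.0700, hold=25.1919 ⇒ V=25.1919 continue | (k=6,j=4): S=151.5310, (K−S)⁺=0.0000, hold=7.6009 ⇒ V=7.6009 continue | (k=6,j=5): S=196.3205, (K−S)⁺=0.0000, hold=0.8500 ⇒ V=0.8500 continue | (k=6,j=6): S=254.3488, (K−S)⁺=0.0000, hold=0.0000 ⇒ V=0.0000 continue  boundary S*=90.2762
step 5: (k=5,j=0): S=61.2177, (K−S)⁺=77.8123, hold=77.5535 ⇒ V=77.8123 exercise | (k=5,j=1): S=79.3124, (K−S)⁺=59.7176, hold=59.4588 ⇒ V=59.7176 exercise | (k=5,j=2): S=102.7556, (K−S)⁺=36.2744, hold=37.4953 ⇒ V=37.4953 continue | (k=5,j=3): S=133.1280, (K−S)⁺=5.9020, hold=16.8073 ⇒ V=16.8073 continue | (k=5,j=4): S=172.4779, (K−S)⁺=0.0000, hold=4.3870 ⇒ V=4.3870 continue | (k=5,j=5): S=223.4589, (K−S)⁺=0.0000, hold=0.4455 ⇒ V=0.4455 continue  boundary S*=79.3124
step 4: (k=4,j=0): S=69.6802, (K−S)⁺=69.3498, hold=69.0910 ⇒ V=69.3498 exercise | (k=4,j=1): S=90.2762, (K−S)⁺=48.7538, hold=49.0736 ⇒ V=49.0736 continue | (k=4,j=2): S=116.9600, (K−S)⁺=22.0700, hold=27.6199 ⇒ V=27.6199 continue | (k=4,j=3): S=151.5310, (K−S)⁺=0.0000, hold=10.8891 ⇒ V=10.8891 continue | (k=4,j=4): S=196.3205, (K−S)⁺=0.0000, hold=2.5107 ⇒ V=2.5107 continue  boundary S*=69.6802
step 3: (k=3,j=0): S=79.3124, (K−S)⁺=59.7176, hold=59.6104 ⇒ V=59.7176 exercise | (k=3,j=1): S=102.7556, (K−S)⁺=36.2744, hold=38.8138 ⇒ V=38.8138 continue | (k=3,j=2): S=133.1280, (K−S)⁺=5.9020, hold=19.6385 ⇒ V=19.6385 continue | (k=3,j=3): S=172.4779, (K−S)⁺=0.0000, hold=6.8977 ⇒ V=6.8977 continue  boundary S*=79.3124
step 2: (k=2,j=0): S=90.2762, (K−S)⁺=48.7538, hold=49.6986 ⇒ V=49.6986 continue | (k=2,j=1): S=116.9600, (K−S)⁺=22.0700, hold=29.6530 ⇒ V=29.6530 continue | (k=2,j=2): S=151.5310, (K−S)⁺=0.0000, hold=13.5632 ⇒ V=13.5632 continue  boundary S*=-
step 1: (k=1,j=0): S=102.7556, (K−S)⁺=36.2744, hold=40.1050 ⇒ V=40.1050 continue | (k=1,j=1): S=133.1280, (K−S)⁺=5.9020, hold=21.9716 ⇒ V=21.9716 continue  boundary S*=-
step 0: (k=0,j=0): S=116.9600, (K−S)⁺=22.0700, hold=31.4356 ⇒ V=31.4356 continue  boundary S*=-

price = 31.4356
boundary = - - - 79.3124 69.6802 79.3124 90.2762 102.7556 116.9600
tree:
31.4356
40.1050 21.9716
49.6986 29.6530 13.5632
59.7176 38.8138 19.6385 6.8977
69.3498 49.0736 27.6199 10.8891 2.5107
77.8123 59.7176 37.4953 16.8073 4.3870 0.4455
85.2470 69.3498 48.7538 25.1919 7.6009 0.8500 0.0000
91.7788 77.8123 59.7176 36.2744 13.0346 1.6216 0.0000 0.0000
97.5173 85.2470 69.3498 48.7538 22.0700 3.0936 0.0000 0.0000 0.0000
102.5589 91.7788 77.8123 59.7176 36.2744 5.9020 0.0000 0.0000 0.0000 0.0000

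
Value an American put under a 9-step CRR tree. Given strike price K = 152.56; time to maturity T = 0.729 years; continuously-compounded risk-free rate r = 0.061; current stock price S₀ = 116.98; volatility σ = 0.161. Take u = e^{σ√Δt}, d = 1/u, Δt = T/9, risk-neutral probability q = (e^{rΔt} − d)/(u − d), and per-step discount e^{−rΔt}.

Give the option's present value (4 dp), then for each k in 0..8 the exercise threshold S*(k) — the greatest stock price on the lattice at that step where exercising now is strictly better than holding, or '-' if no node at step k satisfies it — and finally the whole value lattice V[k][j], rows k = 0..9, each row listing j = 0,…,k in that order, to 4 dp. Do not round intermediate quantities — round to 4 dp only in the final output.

Δt=0.08100, u=1.04689, d=0.95521, q=0.54258, disc=e^(-rΔt)=0.99507
k=9 terminal: V=max(K-S,0) → 75.1117 67.6788 59.5324 50.6043 40.8192 30.0951 18.3418 5.4604 0.0000 0.0000
k=8: j=0 S=81.0796 intr=71.4804 cont=70.7284 V=71.4804[EX]; j=1 S=88.8611 intr=63.6989 cont=62.9470 V=63.6989[EX]; j=2 S=97.3894 intr=55.1706 cont=54.4187 V=55.1706[EX]; j=3 S=106.7362 intr=45.8238 cont=45.0719 V=45.8238[EX]; j=4 S=116.9800 intr=35.5800 cont=34.8281 V=35.5800[EX]; j=5 S=128.2070 intr=24.3530 cont=23.6011 V=24.3530[EX]; j=6 S=140.5114 intr=12.0486 cont=11.2967 V=12.0486[EX]; j=7 S=153.9967 intr=0.0000 cont=2.4854 V=2.4854[hold]; j=8 S=168.7763 intr=0.0000 cont=0.0000 V=0.0000[hold]  S*(8)=140.5114
k=7: j=0 S=84.8812 intr=67.6788 cont=66.9268 V=67.6788[EX]; j=1 S=93.0276 intr=59.5324 cont=58.7805 V=59.5324[EX]; j=2 S=101.9557 intr=50.6043 cont=49.8523 V=50.6043[EX]; j=3 S=111.7408 intr=40.8192 cont=40.0673 V=40.8192[EX]; j=4 S=122.4649 intr=30.0951 cont=29.3432 V=30.0951[EX]; j=5 S=134.2182 intr=18.3418 cont=17.5898 V=18.3418[EX]; j=6 S=147.0996 intr=5.4604 cont=6.8260 V=6.8260[hold]; j=7 S=161.2172 intr=0.0000 cont=1.1313 V=1.1313[hold]  S*(7)=134.2182
k=6: j=0 S=88.8611 intr=63.6989 cont=62.9470 V=63.6989[EX]; j=1 S=97.3894 intr=55.1706 cont=54.4187 V=55.1706[EX]; j=2 S=106.7362 intr=45.8238 cont=45.0719 V=45.8238[EX]; j=3 S=116.9800 intr=35.5800 cont=34.8281 V=35.5800[EX]; j=4 S=128.2070 intr=24.3530 cont=23.6011 V=24.3530[EX]; j=5 S=140.5114 intr=12.0486 cont=12.0340 V=12.0486[EX]; j=6 S=153.9967 intr=0.0000 cont=3.7178 V=3.7178[hold]  S*(6)=140.5114
k=5: j=0 S=93.0276 intr=59.5324 cont=58.7805 V=59.5324[EX]; j=1 S=101.9557 intr=50.6043 cont=49.8523 V=50.6043[EX]; j=2 S=111.7408 intr=40.8192 cont=40.0673 V=40.8192[EX]; j=3 S=122.4649 intr=30.0951 cont=29.3432 V=30.0951[EX]; j=4 S=134.2182 intr=18.3418 cont=17.5898 V=18.3418[EX]; j=5 S=147.0996 intr=5.4604 cont=7.4914 V=7.4914[hold]  S*(5)=134.2182
k=4: j=0 S=97.3894 intr=55.1706 cont=54.4187 V=55.1706[EX]; j=1 S=106.7362 intr=45.8238 cont=45.0719 V=45.8238[EX]; j=2 S=116.9800 intr=35.5800 cont=34.8281 V=35.5800[EX]; j=3 S=128.2070 intr=24.3530 cont=23.6011 V=24.3530[EX]; j=4 S=140.5114 intr=12.0486 cont=12.3932 V=12.3932[hold]  S*(4)=128.2070
k=3: j=0 S=101.9557 intr=50.6043 cont=49.8523 V=50.6043[EX]; j=1 S=111.7408 intr=40.8192 cont=40.0673 V=40.8192[EX]; j=2 S=122.4649 intr=30.0951 cont=29.3432 V=30.0951[EX]; j=3 S=134.2182 intr=18.3418 cont=17.7759 V=18.3418[EX]  S*(3)=134.2182
k=2: j=0 S=106.7362 intr=45.8238 cont=45.0719 V=45.8238[EX]; j=1 S=116.9800 intr=35.5800 cont=34.8281 V=35.5800[EX]; j=2 S=128.2070 intr=24.3530 cont=23.6011 V=24.3530[EX]  S*(2)=128.2070
k=1: j=0 S=111.7408 intr=40.8192 cont=40.0673 V=40.8192[EX]; j=1 S=122.4649 intr=30.0951 cont=29.3432 V=30.0951[EX]  S*(1)=122.4649
k=0: j=0 S=116.9800 intr=35.5800 cont=34.8281 V=35.5800[EX]  S*(0)=116.9800

price = 35.5800
boundary = 116.9800 122.4649 128.2070 134.2182 128.2070 134.2182 140.5114 134.2182 140.5114
tree:
35.5800
40.8192 30.0951
45.8238 35.5800 24.3530
50.6043 40.8192 30.0951 18.3418
55.1706 45.8238 35.5800 24.3530 12.3932
59.5324 50.6043 40.8192 30.0951 18.3418 7.4914
63.6989 55.1706 45.8238 35.5800 24.3530 12.0486 3.7178
67.6788 59.5324 50.6043 40.8192 30.0951 18.3418 6.8260 1.1313
71.4804 63.6989 55.1706 45.8238 35.5800 24.3530 12.0486 2.4854 0.0000
75.1117 67.6788 59.5324 50.6043 40.8192 30.0951 18.3418 5.4604 0.0000 0.0000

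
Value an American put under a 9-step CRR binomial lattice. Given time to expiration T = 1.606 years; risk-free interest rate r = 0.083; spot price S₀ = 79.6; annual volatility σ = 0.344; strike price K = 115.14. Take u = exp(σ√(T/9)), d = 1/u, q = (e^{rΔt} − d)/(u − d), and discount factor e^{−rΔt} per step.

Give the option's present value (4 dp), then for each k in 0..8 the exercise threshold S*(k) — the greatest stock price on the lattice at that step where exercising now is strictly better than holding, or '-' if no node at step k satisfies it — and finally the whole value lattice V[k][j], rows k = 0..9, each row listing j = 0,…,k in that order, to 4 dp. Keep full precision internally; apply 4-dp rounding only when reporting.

price = 35.5400
boundary = 79.6000 68.8341 79.6000 68.8341 79.6000 68.8341 79.6000 92.0497 79.6000
tree:
35.5400
46.3059 25.4687
55.6157 35.5400 16.7181
63.6664 46.3059 24.8094 9.5794
70.6282 55.6157 35.5400 15.4187 4.3556
76.6484 63.6664 46.3059 23.9440 7.8335 1.2052
81.8544 70.6282 55.6157 35.5400 13.7127 2.5214 0.0000
86.3563 76.6484 63.6664 46.3059 23.0903 5.2752 0.0000 0.0000
90.2493 81.8544 70.6282 55.6157 35.5400 11.0365 0.0000 0.0000 0.0000
93.6157 86.3563 76.6484 63.6664 46.3059 23.0903 0.0000 0.0000 0.0000 0.0000

Δt=0.17844, u=1.15640, d=0.86475, q=0.51490, disc=e^(-rΔt)=0.98530
k=9 terminal: V=max(K-S,0) → 93.6157 86.3563 76.6484 63.6664 46.3059 23.0903 0.0000 0.0000 0.0000 0.0000
k=8: j=0 S=24.8907 intr=90.2493 cont=88.5565 V=90.2493[EX]; j=1 S=33.2856 intr=81.8544 cont=80.1616 V=81.8544[EX]; j=2 S=44.5118 intr=70.6282 cont=68.9354 V=70.6282[EX]; j=3 S=59.5243 intr=55.6157 cont=53.9230 V=55.6157[EX]; j=4 S=79.6000 intr=35.5400 cont=33.8472 V=35.5400[EX]; j=5 S=106.4466 intr=8.6934 cont=11.0365 V=11.0365[hold]; j=6 S=142.3478 intr=0.0000 cont=0.0000 V=0.0000[hold]; j=7 S=190.3574 intr=0.0000 cont=0.0000 V=0.0000[hold]; j=8 S=254.5590 intr=0.0000 cont=0.0000 V=0.0000[hold]  S*(8)=79.6000
k=7: j=0 S=28.7837 intr=86.3563 cont=84.6635 V=86.3563[EX]; j=1 S=38.4916 intr=76.6484 cont=74.9556 V=76.6484[EX]; j=2 S=51.4736 intr=63.6664 cont=61.9736 V=63.6664[EX]; j=3 S=68.8341 intr=46.3059 cont=44.6131 V=46.3059[EX]; j=4 S=92.0497 intr=23.0903 cont=22.5863 V=23.0903[EX]; j=5 S=123.0953 intr=0.0000 cont=5.2752 V=5.2752[hold]; j=6 S=164.6115 intr=0.0000 cont=0.0000 V=0.0000[hold]; j=7 S=220.1299 intr=0.0000 cont=0.0000 V=0.0000[hold]  S*(7)=92.0497
k=6: j=0 S=33.2856 intr=81.8544 cont=80.1616 V=81.8544[EX]; j=1 S=44.5118 intr=70.6282 cont=68.9354 V=70.6282[EX]; j=2 S=59.5243 intr=55.6157 cont=53.9230 V=55.6157[EX]; j=3 S=79.6000 intr=35.5400 cont=33.8472 V=35.5400[EX]; j=4 S=106.4466 intr=8.6934 cont=13.7127 V=13.7127[hold]; j=5 S=142.3478 intr=0.0000 cont=2.5214 V=2.5214[hold]; j=6 S=190.3574 intr=0.0000 cont=0.0000 V=0.0000[hold]  S*(6)=79.6000
k=5: j=0 S=38.4916 intr=76.6484 cont=74.9556 V=76.6484[EX]; j=1 S=51.4736 intr=63.6664 cont=61.9736 V=63.6664[EX]; j=2 S=68.8341 intr=46.3059 cont=44.6131 V=46.3059[EX]; j=3 S=92.0497 intr=23.0903 cont=23.9440 V=23.9440[hold]; j=4 S=123.0953 intr=0.0000 cont=7.8335 V=7.8335[hold]; j=5 S=164.6115 intr=0.0000 cont=1.2052 V=1.2052[hold]  S*(5)=68.8341
k=4: j=0 S=44.5118 intr=70.6282 cont=68.9354 V=70.6282[EX]; j=1 S=59.5243 intr=55.6157 cont=53.9230 V=55.6157[EX]; j=2 S=79.6000 intr=35.5400 cont=34.2803 V=35.5400[EX]; j=3 S=106.4466 intr=8.6934 cont=15.4187 V=15.4187[hold]; j=4 S=142.3478 intr=0.0000 cont=4.3556 V=4.3556[hold]  S*(4)=79.6000
k=3: j=0 S=51.4736 intr=63.6664 cont=61.9736 V=63.6664[EX]; j=1 S=68.8341 intr=46.3059 cont=44.6131 V=46.3059[EX]; j=2 S=92.0497 intr=23.0903 cont=24.8094 V=24.8094[hold]; j=3 S=123.0953 intr=0.0000 cont=9.5794 V=9.5794[hold]  S*(3)=68.8341
k=2: j=0 S=59.5243 intr=55.6157 cont=53.9230 V=55.6157[EX]; j=1 S=79.6000 intr=35.5400 cont=34.7194 V=35.5400[EX]; j=2 S=106.4466 intr=8.6934 cont=16.7181 V=16.7181[hold]  S*(2)=79.6000
k=1: j=0 S=68.8341 intr=46.3059 cont=44.6131 V=46.3059[EX]; j=1 S=92.0497 intr=23.0903 cont=25.4687 V=25.4687[hold]  S*(1)=68.8341
k=0: j=0 S=79.6000 intr=35.5400 cont=35.0539 V=35.5400[EX]  S*(0)=79.6000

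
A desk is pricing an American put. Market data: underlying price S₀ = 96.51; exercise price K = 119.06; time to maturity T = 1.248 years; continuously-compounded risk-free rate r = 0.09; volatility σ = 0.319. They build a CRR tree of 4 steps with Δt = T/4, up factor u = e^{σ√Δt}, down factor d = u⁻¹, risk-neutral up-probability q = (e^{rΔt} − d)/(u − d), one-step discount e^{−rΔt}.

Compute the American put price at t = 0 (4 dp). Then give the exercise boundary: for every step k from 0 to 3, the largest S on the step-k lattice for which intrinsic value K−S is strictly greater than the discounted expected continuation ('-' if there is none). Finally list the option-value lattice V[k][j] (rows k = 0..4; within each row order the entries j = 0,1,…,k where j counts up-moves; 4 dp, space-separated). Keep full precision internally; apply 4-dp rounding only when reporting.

Δt=0.31200  u=1.19504  d=0.83679  q=0.53506  discount=0.97231
step 4 (expiry): payoffs max(K−S,0) = 71.7410 51.4822 22.5500 0.0000 0.0000
step 3: (k=3,j=0): S=56.5483, (K−S)⁺=62.5117, hold=59.2150 ⇒ V=62.5117 exercise | (k=3,j=1): S=80.7585, (K−S)⁺=38.3015, hold=35.0048 ⇒ V=38.3015 exercise | (k=3,j=2): S=115.3338, (K−S)⁺=3.7262, hold=10.1940 ⇒ V=10.1940 continue | (k=3,j=3): S=164.7119, (K−S)⁺=0.0000, hold=0.0000 ⇒ V=0.0000 continue  boundary S*=80.7585
step 2: (k=2,j=0): S=67.5778, (K−S)⁺=51.4822, hold=48.1855 ⇒ V=51.4822 exercise | (k=2,j=1): S=96.5100, (K−S)⁺=22.5500, hold=22.6182 ⇒ V=22.6182 continue | (k=2,j=2): S=137.8290, (K−S)⁺=0.0000, hold=4.6084 ⇒ V=4.6084 continue  boundary S*=67.5778
step 1: (k=1,j=0): S=80.7585, (K−S)⁺=38.3015, hold=35.0403 ⇒ V=38.3015 exercise | (k=1,j=1): S=115.3338, (K−S)⁺=3.7262, hold=12.6223 ⇒ V=12.6223 continue  boundary S*=80.7585
step 0: (k=0,j=0): S=96.5100, (K−S)⁺=22.5500, hold=23.8815 ⇒ V=23.8815 continue  boundary S*=-

price = 23.8815
boundary = - 80.7585 67.5778 80.7585
tree:
23.8815
38.3015 12.6223
51.4822 22.6182 4.6084
62.5117 38.3015 10.1940 0.0000
71.7410 51.4822 22.5500 0.0000 0.0000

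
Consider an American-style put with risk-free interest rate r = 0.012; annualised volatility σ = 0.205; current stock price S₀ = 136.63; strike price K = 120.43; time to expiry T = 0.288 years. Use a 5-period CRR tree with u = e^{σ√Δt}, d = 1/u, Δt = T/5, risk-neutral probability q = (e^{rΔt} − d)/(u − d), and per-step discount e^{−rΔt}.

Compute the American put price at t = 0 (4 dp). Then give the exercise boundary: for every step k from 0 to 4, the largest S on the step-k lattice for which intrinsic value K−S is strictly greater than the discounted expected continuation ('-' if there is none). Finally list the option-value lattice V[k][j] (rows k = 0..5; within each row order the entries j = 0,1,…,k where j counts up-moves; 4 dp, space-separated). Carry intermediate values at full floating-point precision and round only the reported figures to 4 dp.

price = 0.8612
boundary = - - - - 112.2217
tree:
0.8612
1.5433 0.1657
2.7352 0.3281 0.0000
4.7808 0.6498 0.0000 0.0000
8.2083 1.2870 0.0000 0.0000 0.0000
13.5960 2.5489 0.0000 0.0000 0.0000 0.0000

Δt=0.05760  u=1.05043  d=0.95199  q=0.49473  discount=0.99931
step 5 (expiry): payoffs max(K−S,0) = 13.5960 2.5489 0.0000 0.0000 0.0000 0.0000
step 4: (k=4,j=0): S=112.2217, (K−S)⁺=8.2083, hold=8.1251 ⇒ V=8.2083 exercise | (k=4,j=1): S=123.8259, (K−S)⁺=0.0000, hold=1.2870 ⇒ V=1.2870 continue | (k=4,j=2): S=136.6300, (K−S)⁺=0.0000, hold=0.0000 ⇒ V=0.0000 continue | (k=4,j=3): S=150.7581, (K−S)⁺=0.0000, hold=0.0000 ⇒ V=0.0000 continue | (k=4,j=4): S=166.3471, (K−S)⁺=0.0000, hold=0.0000 ⇒ V=0.0000 continue  boundary S*=112.2217
step 3: (k=3,j=0): S=117.8811, (K−S)⁺=2.5489, hold=4.7808 ⇒ V=4.7808 continue | (k=3,j=1): S=130.0705, (K−S)⁺=0.0000, hold=0.6498 ⇒ V=0.6498 continue | (k=3,j=2): S=143.5203, (K−S)⁺=0.0000, hold=0.0000 ⇒ V=0.0000 continue | (k=3,j=3): S=158.3609, (K−S)⁺=0.0000, hold=0.0000 ⇒ V=0.0000 continue  boundary S*=-
step 2: (k=2,j=0): S=123.8259, (K−S)⁺=0.0000, hold=2.7352 ⇒ V=2.7352 continue | (k=2,j=1): S=136.6300, (K−S)⁺=0.0000, hold=0.3281 ⇒ V=0.3281 continue | (k=2,j=2): S=150.7581, (K−S)⁺=0.0000, hold=0.0000 ⇒ V=0.0000 continue  boundary S*=-
step 1: (k=1,j=0): S=130.0705, (K−S)⁺=0.0000, hold=1.5433 ⇒ V=1.5433 continue | (k=1,j=1): S=143.5203, (K−S)⁺=0.0000, hold=0.1657 ⇒ V=0.1657 continue  boundary S*=-
step 0: (k=0,j=0): S=136.6300, (K−S)⁺=0.0000, hold=0.8612 ⇒ V=0.8612 continue  boundary S*=-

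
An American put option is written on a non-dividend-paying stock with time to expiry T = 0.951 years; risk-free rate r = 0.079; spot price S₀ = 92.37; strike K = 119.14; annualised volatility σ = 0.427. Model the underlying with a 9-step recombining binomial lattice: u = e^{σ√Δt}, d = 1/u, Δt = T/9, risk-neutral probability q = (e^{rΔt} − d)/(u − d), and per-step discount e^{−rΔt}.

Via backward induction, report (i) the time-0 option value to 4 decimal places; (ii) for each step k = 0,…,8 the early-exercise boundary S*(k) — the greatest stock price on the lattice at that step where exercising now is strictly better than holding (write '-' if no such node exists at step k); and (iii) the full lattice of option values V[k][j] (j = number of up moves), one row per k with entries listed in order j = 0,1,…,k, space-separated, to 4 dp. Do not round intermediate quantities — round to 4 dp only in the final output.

Δt=0.10567  u=1.14890  d=0.87040  q=0.49545  discount=0.99169
step 9 (expiry): payoffs max(K−S,0) = 92.6549 84.1807 72.9949 58.2301 38.7411 13.0164 0.0000 0.0000 0.0000 0.0000
step 8: (k=8,j=0): S=30.4286, (K−S)⁺=88.7114, hold=87.7210 ⇒ V=88.7114 exercise | (k=8,j=1): S=40.1647, (K−S)⁺=78.9753, hold=77.9849 ⇒ V=78.9753 exercise | (k=8,j=2): S=53.0159, (K−S)⁺=66.1241, hold=65.1337 ⇒ V=66.1241 exercise | (k=8,j=3): S=69.9792, (K−S)⁺=49.1608, hold=48.1704 ⇒ V=49.1608 exercise | (k=8,j=4): S=92.3700, (K−S)⁺=26.7700, hold=25.7796 ⇒ V=26.7700 exercise | (k=8,j=5): S=121.9251, (K−S)⁺=0.0000, hold=6.5128 ⇒ V=6.5128 continue | (k=8,j=6): S=160.9368, (K−S)⁺=0.0000, hold=0.0000 ⇒ V=0.0000 continue | (k=8,j=7): S=212.4308, (K−S)⁺=0.0000, hold=0.0000 ⇒ V=0.0000 continue | (k=8,j=8): S=280.4011, (K−S)⁺=0.0000, hold=0.0000 ⇒ V=0.0000 continue  boundary S*=92.3700
step 7: (k=7,j=0): S=34.9593, (K−S)⁺=84.1807, hold=83.1903 ⇒ V=84.1807 exercise | (k=7,j=1): S=46.1451, (K−S)⁺=72.9949, hold=72.0045 ⇒ V=72.9949 exercise | (k=7,j=2): S=60.9099, (K−S)⁺=58.2301, hold=57.2397 ⇒ V=58.2301 exercise | (k=7,j=3): S=80.3989, (K−S)⁺=38.7411, hold=37.7507 ⇒ V=38.7411 exercise | (k=7,j=4): S=106.1236, (K−S)⁺=13.0164, hold=16.5944 ⇒ V=16.5944 continue | (k=7,j=5): S=140.0794, (K−S)⁺=0.0000, hold=3.2587 ⇒ V=3.2587 continue | (k=7,j=6): S=184.8998, (K−S)⁺=0.0000, hold=0.0000 ⇒ V=0.0000 continue | (k=7,j=7): S=244.0612, (K−S)⁺=0.0000, hold=0.0000 ⇒ V=0.0000 continue  boundary S*=80.3989
step 6: (k=6,j=0): S=40.1647, (K−S)⁺=78.9753, hold=77.9849 ⇒ V=78.9753 exercise | (k=6,j=1): S=53.0159, (K−S)⁺=66.1241, hold=65.1337 ⇒ V=66.1241 exercise | (k=6,j=2): S=69.9792, (K−S)⁺=49.1608, hold=48.1704 ⇒ V=49.1608 exercise | (k=6,j=3): S=92.3700, (K−S)⁺=26.7700, hold=27.5376 ⇒ V=27.5376 continue | (k=6,j=4): S=121.9251, (K−S)⁺=0.0000, hold=9.9041 ⇒ V=9.9041 continue | (k=6,j=5): S=160.9368, (K−S)⁺=0.0000, hold=1.6305 ⇒ V=1.6305 continue | (k=6,j=6): S=212.4308, (K−S)⁺=0.0000, hold=0.0000 ⇒ V=0.0000 continue  boundary S*=69.9792
step 5: (k=5,j=0): S=46.1451, (K−S)⁺=72.9949, hold=72.0045 ⇒ V=72.9949 exercise | (k=5,j=1): S=60.9099, (K−S)⁺=58.2301, hold=57.2397 ⇒ V=58.2301 exercise | (k=5,j=2): S=80.3989, (K−S)⁺=38.7411, hold=38.1279 ⇒ V=38.7411 exercise | (k=5,j=3): S=106.1236, (K−S)⁺=13.0164, hold=18.6447 ⇒ V=18.6447 continue | (k=5,j=4): S=140.0794, (K−S)⁺=0.0000, hold=5.7566 ⇒ V=5.7566 continue | (k=5,j=5): S=184.8998, (K−S)⁺=0.0000, hold=0.8158 ⇒ V=0.8158 continue  boundary S*=80.3989
step 4: (k=4,j=0): S=53.0159, (K−S)⁺=66.1241, hold=65.1337 ⇒ V=66.1241 exercise | (k=4,j=1): S=69.9792, (K−S)⁺=49.1608, hold=48.1704 ⇒ V=49.1608 exercise | (k=4,j=2): S=92.3700, (K−S)⁺=26.7700, hold=28.5450 ⇒ V=28.5450 continue | (k=4,j=3): S=121.9251, (K−S)⁺=0.0000, hold=12.1574 ⇒ V=12.1574 continue | (k=4,j=4): S=160.9368, (K−S)⁺=0.0000, hold=3.2812 ⇒ V=3.2812 continue  boundary S*=69.9792
step 3: (k=3,j=0): S=60.9099, (K−S)⁺=58.2301, hold=57.2397 ⇒ V=58.2301 exercise | (k=3,j=1): S=80.3989, (K−S)⁺=38.7411, hold=38.6229 ⇒ V=38.7411 exercise | (k=3,j=2): S=106.1236, (K−S)⁺=13.0164, hold=20.2559 ⇒ V=20.2559 continue | (k=3,j=3): S=140.0794, (K−S)⁺=0.0000, hold=7.6951 ⇒ V=7.6951 continue  boundary S*=80.3989
step 2: (k=2,j=0): S=69.9792, (K−S)⁺=49.1608, hold=48.1704 ⇒ V=49.1608 exercise | (k=2,j=1): S=92.3700, (K−S)⁺=26.7700, hold=29.3366 ⇒ V=29.3366 continue | (k=2,j=2): S=121.9251, (K−S)⁺=0.0000, hold=13.9159 ⇒ V=13.9159 continue  boundary S*=69.9792
step 1: (k=1,j=0): S=80.3989, (K−S)⁺=38.7411, hold=39.0118 ⇒ V=39.0118 continue | (k=1,j=1): S=106.1236, (K−S)⁺=13.0164, hold=21.5160 ⇒ V=21.5160 continue  boundary S*=-
step 0: (k=0,j=0): S=92.3700, (K−S)⁺=26.7700, hold=30.0912 ⇒ V=30.0912 continue  boundary S*=-

price = 30.0912
boundary = - - 69.9792 80.3989 69.9792 80.3989 69.9792 80.3989 92.3700
tree:
30.0912
39.0118 21.5160
49.1608 29.3366 13.9159
58.2301 38.7411 20.2559 7.6951
66.1241 49.1608 28.5450 12.1574 3.2812
72.9949 58.2301 38.7411 18.6447 5.7566 0.8158
78.9753 66.1241 49.1608 27.5376 9.9041 1.6305 0.0000
84.1807 72.9949 58.2301 38.7411 16.5944 3.2587 0.0000 0.0000
88.7114 78.9753 66.1241 49.1608 26.7700 6.5128 0.0000 0.0000 0.0000
92.6549 84.1807 72.9949 58.2301 38.7411 13.0164 0.0000 0.0000 0.0000 0.0000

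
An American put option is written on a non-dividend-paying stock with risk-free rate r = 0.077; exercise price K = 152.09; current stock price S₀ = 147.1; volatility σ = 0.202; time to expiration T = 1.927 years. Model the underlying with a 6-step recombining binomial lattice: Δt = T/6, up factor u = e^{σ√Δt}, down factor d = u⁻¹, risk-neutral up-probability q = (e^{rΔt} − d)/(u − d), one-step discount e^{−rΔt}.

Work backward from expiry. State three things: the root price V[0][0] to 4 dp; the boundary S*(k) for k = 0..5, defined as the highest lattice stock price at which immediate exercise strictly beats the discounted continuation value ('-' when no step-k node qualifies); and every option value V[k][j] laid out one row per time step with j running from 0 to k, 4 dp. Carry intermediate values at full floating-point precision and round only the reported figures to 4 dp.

Δt=0.32117, u=1.12129, d=0.89183, q=0.58053, disc=e^(-rΔt)=0.97557
k=6 terminal: V=max(K-S,0) → 78.0761 59.0335 35.0917 4.9900 0.0000 0.0000 0.0000
k=5: j=0 S=82.9908 intr=69.0992 cont=65.3842 V=69.0992[EX]; j=1 S=104.3429 intr=47.7471 cont=44.0320 V=47.7471[EX]; j=2 S=131.1886 intr=20.9014 cont=17.1864 V=20.9014[EX]; j=3 S=164.9412 intr=0.0000 cont=2.0420 V=2.0420[hold]; j=4 S=207.3778 intr=0.0000 cont=0.0000 V=0.0000[hold]; j=5 S=260.7326 intr=0.0000 cont=0.0000 V=0.0000[hold]  S*(5)=131.1886
k=4: j=0 S=93.0565 intr=59.0335 cont=55.3185 V=59.0335[EX]; j=1 S=116.9983 intr=35.0917 cont=31.3767 V=35.0917[EX]; j=2 S=147.1000 intr=4.9900 cont=9.7098 V=9.7098[hold]; j=3 S=184.9463 intr=0.0000 cont=0.8356 V=0.8356[hold]; j=4 S=232.5299 intr=0.0000 cont=0.0000 V=0.0000[hold]  S*(4)=116.9983
k=3: j=0 S=104.3429 intr=47.7471 cont=44.0320 V=47.7471[EX]; j=1 S=131.1886 intr=20.9014 cont=19.8594 V=20.9014[EX]; j=2 S=164.9412 intr=0.0000 cont=4.4467 V=4.4467[hold]; j=3 S=207.3778 intr=0.0000 cont=0.3420 V=0.3420[hold]  S*(3)=131.1886
k=2: j=0 S=116.9983 intr=35.0917 cont=31.3767 V=35.0917[EX]; j=1 S=147.1000 intr=4.9900 cont=11.0717 V=11.0717[hold]; j=2 S=184.9463 intr=0.0000 cont=2.0134 V=2.0134[hold]  S*(2)=116.9983
k=1: j=0 S=131.1886 intr=20.9014 cont=20.6307 V=20.9014[EX]; j=1 S=164.9412 intr=0.0000 cont=5.6710 V=5.6710[hold]  S*(1)=131.1886
k=0: j=0 S=147.1000 intr=4.9900 cont=11.7651 V=11.7651[hold]  S*(0)=-

price = 11.7651
boundary = - 131.1886 116.9983 131.1886 116.9983 131.1886
tree:
11.7651
20.9014 5.6710
35.0917 11.0717 2.0134
47.7471 20.9014 4.4467 0.3420
59.0335 35.0917 9.7098 0.8356 0.0000
69.0992 47.7471 20.9014 2.0420 0.0000 0.0000
78.0761 59.0335 35.0917 4.9900 0.0000 0.0000 0.0000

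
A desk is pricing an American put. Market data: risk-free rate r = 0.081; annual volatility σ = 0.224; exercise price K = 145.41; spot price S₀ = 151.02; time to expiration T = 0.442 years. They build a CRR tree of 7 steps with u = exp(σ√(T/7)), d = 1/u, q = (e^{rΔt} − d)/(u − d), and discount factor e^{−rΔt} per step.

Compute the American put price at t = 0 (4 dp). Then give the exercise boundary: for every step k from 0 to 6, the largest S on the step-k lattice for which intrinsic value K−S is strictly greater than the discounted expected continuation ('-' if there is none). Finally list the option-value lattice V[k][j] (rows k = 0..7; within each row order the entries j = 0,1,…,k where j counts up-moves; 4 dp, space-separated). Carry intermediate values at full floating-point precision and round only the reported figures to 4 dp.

Δt=0.06314, u=1.05790, d=0.94527, q=0.53146, disc=e^(-rΔt)=0.99490
k=7 terminal: V=max(K-S,0) → 43.5702 31.4354 17.8546 2.6557 0.0000 0.0000 0.0000 0.0000
k=6: j=0 S=107.7365 intr=37.6735 cont=36.9317 V=37.6735[EX]; j=1 S=120.5739 intr=24.8361 cont=24.0942 V=24.8361[EX]; j=2 S=134.9410 intr=10.4690 cont=9.7272 V=10.4690[EX]; j=3 S=151.0200 intr=0.0000 cont=1.2380 V=1.2380[hold]; j=4 S=169.0149 intr=0.0000 cont=0.0000 V=0.0000[hold]; j=5 S=189.1540 intr=0.0000 cont=0.0000 V=0.0000[hold]; j=6 S=211.6927 intr=0.0000 cont=0.0000 V=0.0000[hold]  S*(6)=134.9410
k=5: j=0 S=113.9746 intr=31.4354 cont=30.6935 V=31.4354[EX]; j=1 S=127.5554 intr=17.8546 cont=17.1128 V=17.8546[EX]; j=2 S=142.7543 intr=2.6557 cont=5.5347 V=5.5347[hold]; j=3 S=159.7643 intr=0.0000 cont=0.5771 V=0.5771[hold]; j=4 S=178.8011 intr=0.0000 cont=0.0000 V=0.0000[hold]; j=5 S=200.1063 intr=0.0000 cont=0.0000 V=0.0000[hold]  S*(5)=127.5554
k=4: j=0 S=120.5739 intr=24.8361 cont=24.0942 V=24.8361[EX]; j=1 S=134.9410 intr=10.4690 cont=11.2494 V=11.2494[hold]; j=2 S=151.0200 intr=0.0000 cont=2.8851 V=2.8851[hold]; j=3 S=169.0149 intr=0.0000 cont=0.2690 V=0.2690[hold]; j=4 S=189.1540 intr=0.0000 cont=0.0000 V=0.0000[hold]  S*(4)=120.5739
k=3: j=0 S=127.5554 intr=17.8546 cont=17.5255 V=17.8546[EX]; j=1 S=142.7543 intr=2.6557 cont=6.7695 V=6.7695[hold]; j=2 S=159.7643 intr=0.0000 cont=1.4872 V=1.4872[hold]; j=3 S=178.8011 intr=0.0000 cont=0.1254 V=0.1254[hold]  S*(3)=127.5554
k=2: j=0 S=134.9410 intr=10.4690 cont=11.9023 V=11.9023[hold]; j=1 S=151.0200 intr=0.0000 cont=3.9419 V=3.9419[hold]; j=2 S=169.0149 intr=0.0000 cont=0.7595 V=0.7595[hold]  S*(2)=-
k=1: j=0 S=142.7543 intr=2.6557 cont=7.6326 V=7.6326[hold]; j=1 S=159.7643 intr=0.0000 cont=2.2391 V=2.2391[hold]  S*(1)=-
k=0: j=0 S=151.0200 intr=0.0000 cont=4.7419 V=4.7419[hold]  S*(0)=-

price = 4.7419
boundary = - - - 127.5554 120.5739 127.5554 134.9410
tree:
4.7419
7.6326 2.2391
11.9023 3.9419 0.7595
17.8546 6.7695 1.4872 0.1254
24.8361 11.2494 2.8851 0.2690 0.0000
31.4354 17.8546 5.5347 0.5771 0.0000 0.0000
37.6735 24.8361 10.4690 1.2380 0.0000 0.0000 0.0000
43.5702 31.4354 17.8546 2.6557 0.0000 0.0000 0.0000 0.0000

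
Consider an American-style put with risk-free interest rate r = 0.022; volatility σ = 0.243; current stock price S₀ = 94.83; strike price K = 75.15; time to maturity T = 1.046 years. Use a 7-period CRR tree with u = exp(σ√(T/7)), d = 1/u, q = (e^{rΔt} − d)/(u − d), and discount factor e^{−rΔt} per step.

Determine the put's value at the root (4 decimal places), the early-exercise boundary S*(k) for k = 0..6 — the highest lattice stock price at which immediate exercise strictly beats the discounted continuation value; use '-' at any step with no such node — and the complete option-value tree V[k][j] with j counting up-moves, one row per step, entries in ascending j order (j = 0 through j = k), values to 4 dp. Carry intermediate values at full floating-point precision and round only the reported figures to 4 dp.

Δt=0.14943, u=1.09849, d=0.91034, q=0.49404, disc=e^(-rΔt)=0.99672
k=7 terminal: V=max(K-S,0) → 26.0162 15.8615 3.6081 0.0000 0.0000 0.0000 0.0000 0.0000
k=6: j=0 S=53.9729 intr=21.1771 cont=20.9305 V=21.1771[EX]; j=1 S=65.1277 intr=10.0223 cont=9.7757 V=10.0223[EX]; j=2 S=78.5879 intr=0.0000 cont=1.8196 V=1.8196[hold]; j=3 S=94.8300 intr=0.0000 cont=0.0000 V=0.0000[hold]; j=4 S=114.4289 intr=0.0000 cont=0.0000 V=0.0000[hold]; j=5 S=138.0785 intr=0.0000 cont=0.0000 V=0.0000[hold]; j=6 S=166.6157 intr=0.0000 cont=0.0000 V=0.0000[hold]  S*(6)=65.1277
k=5: j=0 S=59.2885 intr=15.8615 cont=15.6148 V=15.8615[EX]; j=1 S=71.5419 intr=3.6081 cont=5.9503 V=5.9503[hold]; j=2 S=86.3278 intr=0.0000 cont=0.9176 V=0.9176[hold]; j=3 S=104.1696 intr=0.0000 cont=0.0000 V=0.0000[hold]; j=4 S=125.6987 intr=0.0000 cont=0.0000 V=0.0000[hold]; j=5 S=151.6774 intr=0.0000 cont=0.0000 V=0.0000[hold]  S*(5)=59.2885
k=4: j=0 S=65.1277 intr=10.0223 cont=10.9290 V=10.9290[hold]; j=1 S=78.5879 intr=0.0000 cont=3.4526 V=3.4526[hold]; j=2 S=94.8300 intr=0.0000 cont=0.4628 V=0.4628[hold]; j=3 S=114.4289 intr=0.0000 cont=0.0000 V=0.0000[hold]; j=4 S=138.0785 intr=0.0000 cont=0.0000 V=0.0000[hold]  S*(4)=-
k=3: j=0 S=71.5419 intr=3.6081 cont=7.2117 V=7.2117[hold]; j=1 S=86.3278 intr=0.0000 cont=1.9690 V=1.9690[hold]; j=2 S=104.1696 intr=0.0000 cont=0.2334 V=0.2334[hold]; j=3 S=125.6987 intr=0.0000 cont=0.0000 V=0.0000[hold]  S*(3)=-
k=2: j=0 S=78.5879 intr=0.0000 cont=4.6064 V=4.6064[hold]; j=1 S=94.8300 intr=0.0000 cont=1.1079 V=1.1079[hold]; j=2 S=114.4289 intr=0.0000 cont=0.1177 V=0.1177[hold]  S*(2)=-
k=1: j=0 S=86.3278 intr=0.0000 cont=2.8686 V=2.8686[hold]; j=1 S=104.1696 intr=0.0000 cont=0.6167 V=0.6167[hold]  S*(1)=-
k=0: j=0 S=94.8300 intr=0.0000 cont=1.7503 V=1.7503[hold]  S*(0)=-

price = 1.7503
boundary = - - - - - 59.2885 65.1277
tree:
1.7503
2.8686 0.6167
4.6064 1.1079 0.1177
7.2117 1.9690 0.2334 0.0000
10.9290 3.4526 0.4628 0.0000 0.0000
15.8615 5.9503 0.9176 0.0000 0.0000 0.0000
21.1771 10.0223 1.8196 0.0000 0.0000 0.0000 0.0000
26.0162 15.8615 3.6081 0.0000 0.0000 0.0000 0.0000 0.0000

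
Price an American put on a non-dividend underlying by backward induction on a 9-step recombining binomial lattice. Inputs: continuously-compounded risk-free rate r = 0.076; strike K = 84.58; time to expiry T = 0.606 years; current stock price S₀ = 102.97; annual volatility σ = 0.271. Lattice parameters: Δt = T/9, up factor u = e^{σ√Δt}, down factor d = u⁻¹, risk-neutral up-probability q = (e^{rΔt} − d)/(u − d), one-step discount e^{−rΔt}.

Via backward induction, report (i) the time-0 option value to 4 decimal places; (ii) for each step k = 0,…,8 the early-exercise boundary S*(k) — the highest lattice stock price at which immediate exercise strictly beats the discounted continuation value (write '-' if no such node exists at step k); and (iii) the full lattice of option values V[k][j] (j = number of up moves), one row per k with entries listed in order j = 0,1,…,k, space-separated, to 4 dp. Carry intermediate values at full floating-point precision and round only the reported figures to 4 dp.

price = 1.2300
boundary = - - - - - 72.4454 67.5260 72.4454 77.7232
tree:
1.2300
2.0499 0.4818
3.3447 0.8696 0.1270
5.3186 1.5474 0.2498 0.0144
8.1940 2.7049 0.4894 0.0300 0.0000
12.1346 4.6212 0.9549 0.0627 0.0000 0.0000
17.0540 7.6551 1.8536 0.1310 0.0000 0.0000 0.0000
21.6394 12.1346 3.5773 0.2737 0.0000 0.0000 0.0000 0.0000
25.9134 17.0540 6.8568 0.5717 0.0000 0.0000 0.0000 0.0000 0.0000
29.8972 21.6394 12.1346 1.1945 0.0000 0.0000 0.0000 0.0000 0.0000 0.0000

params: Δt=0.06733 u=1.07285 d=0.93209 q=0.51888 e^(-rΔt)=0.99490
t_9 payoffs: 29.8972 21.6394 12.1346 1.1945 0.0000 0.0000 0.0000 0.0000 0.0000 0.0000
t_8: node(8,0) S=58.6666 payoff=25.9134 vs cont=25.4817 → 25.9134 [stop]  node(8,1) S=67.5260 payoff=17.0540 vs cont=16.6223 → 17.0540 [stop]  node(8,2) S=77.7232 payoff=6.8568 vs cont=6.4251 → 6.8568 [stop]  node(8,3) S=89.4604 payoff=0.0000 vs cont=0.5717 → 0.5717 [wait]  node(8,4) S=102.9700 payoff=0.0000 vs cont=0.0000 → 0.0000 [wait]  node(8,5) S=118.5197 payoff=0.0000 vs cont=0.0000 → 0.0000 [wait]  node(8,6) S=136.4177 payoff=0.0000 vs cont=0.0000 → 0.0000 [wait]  node(8,7) S=157.0184 payoff=0.0000 vs cont=0.0000 → 0.0000 [wait]  node(8,8) S=180.7301 payoff=0.0000 vs cont=0.0000 → 0.0000 [wait]  ⇒ S*(8)=77.7232
t_7: node(7,0) S=62.9406 payoff=21.6394 vs cont=21.2077 → 21.6394 [stop]  node(7,1) S=72.4454 payoff=12.1346 vs cont=11.7029 → 12.1346 [stop]  node(7,2) S=83.3855 payoff=1.1945 vs cont=3.5773 → 3.5773 [wait]  node(7,3) S=95.9778 payoff=0.0000 vs cont=0.2737 → 0.2737 [wait]  node(7,4) S=110.4716 payoff=0.0000 vs cont=0.0000 → 0.0000 [wait]  node(7,5) S=127.1542 payoff=0.0000 vs cont=0.0000 → 0.0000 [wait]  node(7,6) S=146.3560 payoff=0.0000 vs cont=0.0000 → 0.0000 [wait]  node(7,7) S=168.4576 payoff=0.0000 vs cont=0.0000 → 0.0000 [wait]  ⇒ S*(7)=72.4454
t_6: node(6,0) S=67.5260 payoff=17.0540 vs cont=16.6223 → 17.0540 [stop]  node(6,1) S=77.7232 payoff=6.8568 vs cont=7.6551 → 7.6551 [wait]  node(6,2) S=89.4604 payoff=0.0000 vs cont=1.8536 → 1.8536 [wait]  node(6,3) S=102.9700 payoff=0.0000 vs cont=0.1310 → 0.1310 [wait]  node(6,4) S=118.5197 payoff=0.0000 vs cont=0.0000 → 0.0000 [wait]  node(6,5) S=136.4177 payoff=0.0000 vs cont=0.0000 → 0.0000 [wait]  node(6,6) S=157.0184 payoff=0.0000 vs cont=0.0000 → 0.0000 [wait]  ⇒ S*(6)=67.5260
t_5: node(5,0) S=72.4454 payoff=12.1346 vs cont=12.1150 → 12.1346 [stop]  node(5,1) S=83.3855 payoff=1.1945 vs cont=4.6212 → 4.6212 [wait]  node(5,2) S=95.9778 payoff=0.0000 vs cont=0.9549 → 0.9549 [wait]  node(5,3) S=110.4716 payoff=0.0000 vs cont=0.0627 → 0.0627 [wait]  node(5,4) S=127.1542 payoff=0.0000 vs cont=0.0000 → 0.0000 [wait]  node(5,5) S=146.3560 payoff=0.0000 vs cont=0.0000 → 0.0000 [wait]  ⇒ S*(5)=72.4454
t_4: node(4,0) S=77.7232 payoff=6.8568 vs cont=8.1940 → 8.1940 [wait]  node(4,1) S=89.4604 payoff=0.0000 vs cont=2.7049 → 2.7049 [wait]  node(4,2) S=102.9700 payoff=0.0000 vs cont=0.4894 → 0.4894 [wait]  node(4,3) S=118.5197 payoff=0.0000 vs cont=0.0300 → 0.0300 [wait]  node(4,4) S=136.4177 payoff=0.0000 vs cont=0.0000 → 0.0000 [wait]  ⇒ S*(4)=-
t_3: node(3,0) S=83.3855 payoff=1.1945 vs cont=5.3186 → 5.3186 [wait]  node(3,1) S=95.9778 payoff=0.0000 vs cont=1.5474 → 1.5474 [wait]  node(3,2) S=110.4716 payoff=0.0000 vs cont=0.2498 → 0.2498 [wait]  node(3,3) S=127.1542 payoff=0.0000 vs cont=0.0144 → 0.0144 [wait]  ⇒ S*(3)=-
t_2: node(2,0) S=89.4604 payoff=0.0000 vs cont=3.3447 → 3.3447 [wait]  node(2,1) S=102.9700 payoff=0.0000 vs cont=0.8696 → 0.8696 [wait]  node(2,2) S=118.5197 payoff=0.0000 vs cont=0.1270 → 0.1270 [wait]  ⇒ S*(2)=-
t_1: node(1,0) S=95.9778 payoff=0.0000 vs cont=2.0499 → 2.0499 [wait]  node(1,1) S=110.4716 payoff=0.0000 vs cont=0.4818 → 0.4818 [wait]  ⇒ S*(1)=-
t_0: node(0,0) S=102.9700 payoff=0.0000 vs cont=1.2300 → 1.2300 [wait]  ⇒ S*(0)=-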